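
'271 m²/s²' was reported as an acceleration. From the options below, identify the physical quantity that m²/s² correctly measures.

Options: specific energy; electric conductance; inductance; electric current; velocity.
specific energy

acceleration should have units dimensionally equivalent to m / s^2 (e.g. m/s²).
The given unit 'm²/s²' reduces to m^2 / s^2. Of the listed options, that is the dimensionality of specific energy.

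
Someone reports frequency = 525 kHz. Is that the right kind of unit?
Yes

frequency has SI base units: 1 / s
kHz reduces to the same SI base units, so it is a valid unit for frequency.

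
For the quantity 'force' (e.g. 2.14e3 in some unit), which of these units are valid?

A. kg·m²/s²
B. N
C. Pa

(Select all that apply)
B

force has SI base units: kg * m / s^2

Checking each option against kg * m / s^2:
  A. kg·m²/s²: ✗ does not match
  B. N: ✓ matches
  C. Pa: ✗ does not match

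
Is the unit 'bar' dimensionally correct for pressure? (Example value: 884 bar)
Yes

pressure has SI base units: kg / (m * s^2)
bar reduces to the same SI base units, so it is a valid unit for pressure.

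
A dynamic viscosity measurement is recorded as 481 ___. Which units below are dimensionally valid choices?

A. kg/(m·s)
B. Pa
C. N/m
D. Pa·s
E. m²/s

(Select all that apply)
A, D

dynamic viscosity has SI base units: kg / (m * s)

Checking each option against kg / (m * s):
  A. kg/(m·s): ✓ matches
  B. Pa: ✗ does not match
  C. N/m: ✗ does not match
  D. Pa·s: ✓ matches
  E. m²/s: ✗ does not match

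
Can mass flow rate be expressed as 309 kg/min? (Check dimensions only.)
Yes

mass flow rate has SI base units: kg / s
kg/min reduces to the same SI base units, so it is a valid unit for mass flow rate.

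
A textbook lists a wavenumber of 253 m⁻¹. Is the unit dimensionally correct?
Yes

wavenumber has SI base units: 1 / m
m⁻¹ reduces to the same SI base units, so it is a valid unit for wavenumber.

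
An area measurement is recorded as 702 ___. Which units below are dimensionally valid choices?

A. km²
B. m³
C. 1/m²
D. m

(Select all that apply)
A

area has SI base units: m^2

Checking each option against m^2:
  A. km²: ✓ matches
  B. m³: ✗ does not match
  C. 1/m²: ✗ does not match
  D. m: ✗ does not match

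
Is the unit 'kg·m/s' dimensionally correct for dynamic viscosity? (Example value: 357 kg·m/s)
No

dynamic viscosity has SI base units: kg / (m * s)
kg·m/s does NOT reduce to kg / (m * s); a valid unit for dynamic viscosity would be e.g. Pa·s.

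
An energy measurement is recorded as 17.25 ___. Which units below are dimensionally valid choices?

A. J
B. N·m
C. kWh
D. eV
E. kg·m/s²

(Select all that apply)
A, B, C, D

energy has SI base units: kg * m^2 / s^2

Checking each option against kg * m^2 / s^2:
  A. J: ✓ matches
  B. N·m: ✓ matches
  C. kWh: ✓ matches
  D. eV: ✓ matches
  E. kg·m/s²: ✗ does not match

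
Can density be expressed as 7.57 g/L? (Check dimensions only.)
Yes

density has SI base units: kg / m^3
g/L reduces to the same SI base units, so it is a valid unit for density.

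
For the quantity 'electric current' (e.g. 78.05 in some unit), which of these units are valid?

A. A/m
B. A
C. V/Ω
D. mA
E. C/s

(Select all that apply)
B, C, D, E

electric current has SI base units: A

Checking each option against A:
  A. A/m: ✗ does not match
  B. A: ✓ matches
  C. V/Ω: ✓ matches
  D. mA: ✓ matches
  E. C/s: ✓ matches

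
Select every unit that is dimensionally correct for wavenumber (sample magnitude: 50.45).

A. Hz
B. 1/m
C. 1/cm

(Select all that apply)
B, C

wavenumber has SI base units: 1 / m

Checking each option against 1 / m:
  A. Hz: ✗ does not match
  B. 1/m: ✓ matches
  C. 1/cm: ✓ matches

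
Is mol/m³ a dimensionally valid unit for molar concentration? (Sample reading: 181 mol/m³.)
Yes

molar concentration has SI base units: mol / m^3
mol/m³ reduces to the same SI base units, so it is a valid unit for molar concentration.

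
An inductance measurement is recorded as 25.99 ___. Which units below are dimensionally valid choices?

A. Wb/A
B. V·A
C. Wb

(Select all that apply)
A

inductance has SI base units: kg * m^2 / (A^2 * s^2)

Checking each option against kg * m^2 / (A^2 * s^2):
  A. Wb/A: ✓ matches
  B. V·A: ✗ does not match
  C. Wb: ✗ does not match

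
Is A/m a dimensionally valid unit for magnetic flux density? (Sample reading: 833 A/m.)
No

magnetic flux density has SI base units: kg / (A * s^2)
A/m does NOT reduce to kg / (A * s^2); a valid unit for magnetic flux density would be e.g. T.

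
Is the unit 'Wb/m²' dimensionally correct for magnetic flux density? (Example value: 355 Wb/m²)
Yes

magnetic flux density has SI base units: kg / (A * s^2)
Wb/m² reduces to the same SI base units, so it is a valid unit for magnetic flux density.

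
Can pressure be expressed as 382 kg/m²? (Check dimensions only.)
No

pressure has SI base units: kg / (m * s^2)
kg/m² does NOT reduce to kg / (m * s^2); a valid unit for pressure would be e.g. Pa.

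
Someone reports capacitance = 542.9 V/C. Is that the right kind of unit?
No

capacitance has SI base units: A^2 * s^4 / (kg * m^2)
V/C does NOT reduce to A^2 * s^4 / (kg * m^2); a valid unit for capacitance would be e.g. F.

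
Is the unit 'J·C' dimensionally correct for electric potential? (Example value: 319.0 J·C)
No

electric potential has SI base units: kg * m^2 / (A * s^3)
J·C does NOT reduce to kg * m^2 / (A * s^3); a valid unit for electric potential would be e.g. V.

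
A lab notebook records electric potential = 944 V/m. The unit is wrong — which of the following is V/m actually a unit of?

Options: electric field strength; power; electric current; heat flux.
electric field strength

electric potential should have units dimensionally equivalent to kg * m^2 / (A * s^3) (e.g. V).
The given unit 'V/m' reduces to kg * m / (A * s^3). Of the listed options, that is the dimensionality of electric field strength.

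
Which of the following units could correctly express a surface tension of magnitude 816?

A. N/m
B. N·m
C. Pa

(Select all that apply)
A

surface tension has SI base units: kg / s^2

Checking each option against kg / s^2:
  A. N/m: ✓ matches
  B. N·m: ✗ does not match
  C. Pa: ✗ does not match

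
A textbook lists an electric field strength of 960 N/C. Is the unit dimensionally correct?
Yes

electric field strength has SI base units: kg * m / (A * s^3)
N/C reduces to the same SI base units, so it is a valid unit for electric field strength.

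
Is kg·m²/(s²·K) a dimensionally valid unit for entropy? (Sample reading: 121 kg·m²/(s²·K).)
Yes

entropy has SI base units: kg * m^2 / (s^2 * K)
kg·m²/(s²·K) reduces to the same SI base units, so it is a valid unit for entropy.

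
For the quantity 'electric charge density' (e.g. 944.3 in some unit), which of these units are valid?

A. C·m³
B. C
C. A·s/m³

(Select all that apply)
C

electric charge density has SI base units: A * s / m^3

Checking each option against A * s / m^3:
  A. C·m³: ✗ does not match
  B. C: ✗ does not match
  C. A·s/m³: ✓ matches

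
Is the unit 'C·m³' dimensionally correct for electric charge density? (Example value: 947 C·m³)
No

electric charge density has SI base units: A * s / m^3
C·m³ does NOT reduce to A * s / m^3; a valid unit for electric charge density would be e.g. C/m³.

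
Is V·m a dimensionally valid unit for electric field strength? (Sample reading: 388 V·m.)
No

electric field strength has SI base units: kg * m / (A * s^3)
V·m does NOT reduce to kg * m / (A * s^3); a valid unit for electric field strength would be e.g. V/m.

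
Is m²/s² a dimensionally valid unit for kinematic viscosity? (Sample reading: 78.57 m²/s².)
No

kinematic viscosity has SI base units: m^2 / s
m²/s² does NOT reduce to m^2 / s; a valid unit for kinematic viscosity would be e.g. m²/s.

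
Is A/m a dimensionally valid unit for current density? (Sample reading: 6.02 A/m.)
No

current density has SI base units: A / m^2
A/m does NOT reduce to A / m^2; a valid unit for current density would be e.g. A/m².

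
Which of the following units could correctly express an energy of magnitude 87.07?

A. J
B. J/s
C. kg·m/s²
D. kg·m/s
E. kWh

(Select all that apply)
A, E

energy has SI base units: kg * m^2 / s^2

Checking each option against kg * m^2 / s^2:
  A. J: ✓ matches
  B. J/s: ✗ does not match
  C. kg·m/s²: ✗ does not match
  D. kg·m/s: ✗ does not match
  E. kWh: ✓ matches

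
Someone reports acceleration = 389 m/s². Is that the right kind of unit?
Yes

acceleration has SI base units: m / s^2
m/s² reduces to the same SI base units, so it is a valid unit for acceleration.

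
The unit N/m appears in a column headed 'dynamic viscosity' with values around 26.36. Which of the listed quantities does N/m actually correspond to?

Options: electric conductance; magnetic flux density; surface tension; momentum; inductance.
surface tension

dynamic viscosity should have units dimensionally equivalent to kg / (m * s) (e.g. Pa·s).
The given unit 'N/m' reduces to kg / s^2. Of the listed options, that is the dimensionality of surface tension.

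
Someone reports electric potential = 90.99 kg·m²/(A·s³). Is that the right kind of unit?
Yes

electric potential has SI base units: kg * m^2 / (A * s^3)
kg·m²/(A·s³) reduces to the same SI base units, so it is a valid unit for electric potential.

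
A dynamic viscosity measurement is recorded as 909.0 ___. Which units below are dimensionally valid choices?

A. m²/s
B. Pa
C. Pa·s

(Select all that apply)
C

dynamic viscosity has SI base units: kg / (m * s)

Checking each option against kg / (m * s):
  A. m²/s: ✗ does not match
  B. Pa: ✗ does not match
  C. Pa·s: ✓ matches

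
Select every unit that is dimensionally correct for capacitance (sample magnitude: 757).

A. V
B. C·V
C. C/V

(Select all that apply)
C

capacitance has SI base units: A^2 * s^4 / (kg * m^2)

Checking each option against A^2 * s^4 / (kg * m^2):
  A. V: ✗ does not match
  B. C·V: ✗ does not match
  C. C/V: ✓ matches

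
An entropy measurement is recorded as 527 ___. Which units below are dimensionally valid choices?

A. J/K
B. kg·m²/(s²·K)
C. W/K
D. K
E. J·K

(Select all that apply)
A, B

entropy has SI base units: kg * m^2 / (s^2 * K)

Checking each option against kg * m^2 / (s^2 * K):
  A. J/K: ✓ matches
  B. kg·m²/(s²·K): ✓ matches
  C. W/K: ✗ does not match
  D. K: ✗ does not match
  E. J·K: ✗ does not match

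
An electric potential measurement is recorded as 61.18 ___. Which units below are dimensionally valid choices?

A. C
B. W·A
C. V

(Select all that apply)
C

electric potential has SI base units: kg * m^2 / (A * s^3)

Checking each option against kg * m^2 / (A * s^3):
  A. C: ✗ does not match
  B. W·A: ✗ does not match
  C. V: ✓ matches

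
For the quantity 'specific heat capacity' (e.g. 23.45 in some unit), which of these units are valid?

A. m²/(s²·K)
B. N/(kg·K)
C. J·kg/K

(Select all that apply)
A

specific heat capacity has SI base units: m^2 / (s^2 * K)

Checking each option against m^2 / (s^2 * K):
  A. m²/(s²·K): ✓ matches
  B. N/(kg·K): ✗ does not match
  C. J·kg/K: ✗ does not match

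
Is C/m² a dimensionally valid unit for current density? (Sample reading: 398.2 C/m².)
No

current density has SI base units: A / m^2
C/m² does NOT reduce to A / m^2; a valid unit for current density would be e.g. A/m².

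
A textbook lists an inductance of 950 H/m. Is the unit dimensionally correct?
No

inductance has SI base units: kg * m^2 / (A^2 * s^2)
H/m does NOT reduce to kg * m^2 / (A^2 * s^2); a valid unit for inductance would be e.g. H.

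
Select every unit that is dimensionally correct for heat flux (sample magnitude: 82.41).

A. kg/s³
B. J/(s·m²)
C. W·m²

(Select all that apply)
A, B

heat flux has SI base units: kg / s^3

Checking each option against kg / s^3:
  A. kg/s³: ✓ matches
  B. J/(s·m²): ✓ matches
  C. W·m²: ✗ does not match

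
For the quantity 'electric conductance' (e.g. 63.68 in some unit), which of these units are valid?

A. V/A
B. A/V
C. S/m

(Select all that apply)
B

electric conductance has SI base units: A^2 * s^3 / (kg * m^2)

Checking each option against A^2 * s^3 / (kg * m^2):
  A. V/A: ✗ does not match
  B. A/V: ✓ matches
  C. S/m: ✗ does not match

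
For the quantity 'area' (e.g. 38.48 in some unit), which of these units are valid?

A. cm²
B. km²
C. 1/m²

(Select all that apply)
A, B

area has SI base units: m^2

Checking each option against m^2:
  A. cm²: ✓ matches
  B. km²: ✓ matches
  C. 1/m²: ✗ does not match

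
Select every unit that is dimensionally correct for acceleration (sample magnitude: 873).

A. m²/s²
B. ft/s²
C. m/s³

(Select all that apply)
B

acceleration has SI base units: m / s^2

Checking each option against m / s^2:
  A. m²/s²: ✗ does not match
  B. ft/s²: ✓ matches
  C. m/s³: ✗ does not match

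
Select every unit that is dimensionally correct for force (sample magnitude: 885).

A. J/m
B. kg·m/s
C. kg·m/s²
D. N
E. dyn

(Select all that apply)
A, C, D, E

force has SI base units: kg * m / s^2

Checking each option against kg * m / s^2:
  A. J/m: ✓ matches
  B. kg·m/s: ✗ does not match
  C. kg·m/s²: ✓ matches
  D. N: ✓ matches
  E. dyn: ✓ matches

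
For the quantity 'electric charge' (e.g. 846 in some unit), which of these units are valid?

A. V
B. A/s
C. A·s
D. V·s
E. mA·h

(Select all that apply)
C, E

electric charge has SI base units: A * s

Checking each option against A * s:
  A. V: ✗ does not match
  B. A/s: ✗ does not match
  C. A·s: ✓ matches
  D. V·s: ✗ does not match
  E. mA·h: ✓ matches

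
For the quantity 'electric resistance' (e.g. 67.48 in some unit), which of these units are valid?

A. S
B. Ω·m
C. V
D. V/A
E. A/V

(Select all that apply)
D

electric resistance has SI base units: kg * m^2 / (A^2 * s^3)

Checking each option against kg * m^2 / (A^2 * s^3):
  A. S: ✗ does not match
  B. Ω·m: ✗ does not match
  C. V: ✗ does not match
  D. V/A: ✓ matches
  E. A/V: ✗ does not match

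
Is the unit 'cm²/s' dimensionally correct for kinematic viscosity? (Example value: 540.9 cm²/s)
Yes

kinematic viscosity has SI base units: m^2 / s
cm²/s reduces to the same SI base units, so it is a valid unit for kinematic viscosity.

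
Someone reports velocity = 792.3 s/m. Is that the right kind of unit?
No

velocity has SI base units: m / s
s/m does NOT reduce to m / s; a valid unit for velocity would be e.g. m/s.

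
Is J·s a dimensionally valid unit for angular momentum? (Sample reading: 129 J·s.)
Yes

angular momentum has SI base units: kg * m^2 / s
J·s reduces to the same SI base units, so it is a valid unit for angular momentum.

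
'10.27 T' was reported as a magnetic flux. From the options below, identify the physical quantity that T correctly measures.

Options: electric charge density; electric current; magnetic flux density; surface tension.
magnetic flux density

magnetic flux should have units dimensionally equivalent to kg * m^2 / (A * s^2) (e.g. Wb).
The given unit 'T' reduces to kg / (A * s^2). Of the listed options, that is the dimensionality of magnetic flux density.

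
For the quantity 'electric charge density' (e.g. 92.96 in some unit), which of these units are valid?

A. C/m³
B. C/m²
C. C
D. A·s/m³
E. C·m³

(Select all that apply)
A, D

electric charge density has SI base units: A * s / m^3

Checking each option against A * s / m^3:
  A. C/m³: ✓ matches
  B. C/m²: ✗ does not match
  C. C: ✗ does not match
  D. A·s/m³: ✓ matches
  E. C·m³: ✗ does not match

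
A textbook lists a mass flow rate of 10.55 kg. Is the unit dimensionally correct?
No

mass flow rate has SI base units: kg / s
kg does NOT reduce to kg / s; a valid unit for mass flow rate would be e.g. kg/s.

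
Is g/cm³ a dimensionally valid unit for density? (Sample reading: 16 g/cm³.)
Yes

density has SI base units: kg / m^3
g/cm³ reduces to the same SI base units, so it is a valid unit for density.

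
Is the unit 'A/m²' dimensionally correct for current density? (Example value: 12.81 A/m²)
Yes

current density has SI base units: A / m^2
A/m² reduces to the same SI base units, so it is a valid unit for current density.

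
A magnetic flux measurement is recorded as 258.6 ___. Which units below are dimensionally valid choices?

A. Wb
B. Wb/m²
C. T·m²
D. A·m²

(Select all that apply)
A, C

magnetic flux has SI base units: kg * m^2 / (A * s^2)

Checking each option against kg * m^2 / (A * s^2):
  A. Wb: ✓ matches
  B. Wb/m²: ✗ does not match
  C. T·m²: ✓ matches
  D. A·m²: ✗ does not match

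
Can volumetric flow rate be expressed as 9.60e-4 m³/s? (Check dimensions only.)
Yes

volumetric flow rate has SI base units: m^3 / s
m³/s reduces to the same SI base units, so it is a valid unit for volumetric flow rate.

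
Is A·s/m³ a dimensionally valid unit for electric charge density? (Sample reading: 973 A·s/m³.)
Yes

electric charge density has SI base units: A * s / m^3
A·s/m³ reduces to the same SI base units, so it is a valid unit for electric charge density.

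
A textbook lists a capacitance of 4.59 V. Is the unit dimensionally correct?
No

capacitance has SI base units: A^2 * s^4 / (kg * m^2)
V does NOT reduce to A^2 * s^4 / (kg * m^2); a valid unit for capacitance would be e.g. F.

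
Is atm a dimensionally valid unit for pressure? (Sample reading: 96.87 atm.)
Yes

pressure has SI base units: kg / (m * s^2)
atm reduces to the same SI base units, so it is a valid unit for pressure.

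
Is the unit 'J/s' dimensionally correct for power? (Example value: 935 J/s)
Yes

power has SI base units: kg * m^2 / s^3
J/s reduces to the same SI base units, so it is a valid unit for power.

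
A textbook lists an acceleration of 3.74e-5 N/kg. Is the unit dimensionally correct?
Yes

acceleration has SI base units: m / s^2
N/kg reduces to the same SI base units, so it is a valid unit for acceleration.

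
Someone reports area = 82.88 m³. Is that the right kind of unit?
No

area has SI base units: m^2
m³ does NOT reduce to m^2; a valid unit for area would be e.g. m².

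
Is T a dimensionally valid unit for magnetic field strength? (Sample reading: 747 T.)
No

magnetic field strength has SI base units: A / m
T does NOT reduce to A / m; a valid unit for magnetic field strength would be e.g. A/m.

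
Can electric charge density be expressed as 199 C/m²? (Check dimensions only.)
No

electric charge density has SI base units: A * s / m^3
C/m² does NOT reduce to A * s / m^3; a valid unit for electric charge density would be e.g. C/m³.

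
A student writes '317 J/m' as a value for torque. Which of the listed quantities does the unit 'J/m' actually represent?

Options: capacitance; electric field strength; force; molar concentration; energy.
force

torque should have units dimensionally equivalent to kg * m^2 / s^2 (e.g. N·m).
The given unit 'J/m' reduces to kg * m / s^2. Of the listed options, that is the dimensionality of force.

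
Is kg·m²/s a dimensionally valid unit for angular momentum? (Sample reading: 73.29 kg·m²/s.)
Yes

angular momentum has SI base units: kg * m^2 / s
kg·m²/s reduces to the same SI base units, so it is a valid unit for angular momentum.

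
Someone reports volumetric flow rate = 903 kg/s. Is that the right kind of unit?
No

volumetric flow rate has SI base units: m^3 / s
kg/s does NOT reduce to m^3 / s; a valid unit for volumetric flow rate would be e.g. m³/s.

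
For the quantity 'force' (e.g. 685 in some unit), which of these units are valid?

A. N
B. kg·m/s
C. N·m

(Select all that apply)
A

force has SI base units: kg * m / s^2

Checking each option against kg * m / s^2:
  A. N: ✓ matches
  B. kg·m/s: ✗ does not match
  C. N·m: ✗ does not match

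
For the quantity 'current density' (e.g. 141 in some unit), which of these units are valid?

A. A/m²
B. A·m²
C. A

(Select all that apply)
A

current density has SI base units: A / m^2

Checking each option against A / m^2:
  A. A/m²: ✓ matches
  B. A·m²: ✗ does not match
  C. A: ✗ does not match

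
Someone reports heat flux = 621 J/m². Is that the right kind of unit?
No

heat flux has SI base units: kg / s^3
J/m² does NOT reduce to kg / s^3; a valid unit for heat flux would be e.g. W/m².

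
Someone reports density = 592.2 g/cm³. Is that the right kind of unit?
Yes

density has SI base units: kg / m^3
g/cm³ reduces to the same SI base units, so it is a valid unit for density.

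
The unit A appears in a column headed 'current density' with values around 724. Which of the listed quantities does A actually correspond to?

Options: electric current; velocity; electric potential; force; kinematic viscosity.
electric current

current density should have units dimensionally equivalent to A / m^2 (e.g. A/m²).
The given unit 'A' reduces to A. Of the listed options, that is the dimensionality of electric current.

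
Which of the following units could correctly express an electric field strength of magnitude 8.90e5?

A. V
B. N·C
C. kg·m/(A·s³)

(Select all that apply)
C

electric field strength has SI base units: kg * m / (A * s^3)

Checking each option against kg * m / (A * s^3):
  A. V: ✗ does not match
  B. N·C: ✗ does not match
  C. kg·m/(A·s³): ✓ matches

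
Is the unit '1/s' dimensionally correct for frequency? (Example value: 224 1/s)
Yes

frequency has SI base units: 1 / s
1/s reduces to the same SI base units, so it is a valid unit for frequency.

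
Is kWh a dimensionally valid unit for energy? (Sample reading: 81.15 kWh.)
Yes

energy has SI base units: kg * m^2 / s^2
kWh reduces to the same SI base units, so it is a valid unit for energy.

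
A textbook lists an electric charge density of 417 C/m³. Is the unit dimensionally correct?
Yes

electric charge density has SI base units: A * s / m^3
C/m³ reduces to the same SI base units, so it is a valid unit for electric charge density.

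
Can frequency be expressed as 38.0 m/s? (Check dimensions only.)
No

frequency has SI base units: 1 / s
m/s does NOT reduce to 1 / s; a valid unit for frequency would be e.g. Hz.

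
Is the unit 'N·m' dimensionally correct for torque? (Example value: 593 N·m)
Yes

torque has SI base units: kg * m^2 / s^2
N·m reduces to the same SI base units, so it is a valid unit for torque.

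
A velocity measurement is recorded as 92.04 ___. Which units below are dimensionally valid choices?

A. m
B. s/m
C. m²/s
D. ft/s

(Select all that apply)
D

velocity has SI base units: m / s

Checking each option against m / s:
  A. m: ✗ does not match
  B. s/m: ✗ does not match
  C. m²/s: ✗ does not match
  D. ft/s: ✓ matches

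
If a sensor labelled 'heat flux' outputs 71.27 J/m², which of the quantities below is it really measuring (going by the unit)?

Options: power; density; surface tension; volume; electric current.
surface tension

heat flux should have units dimensionally equivalent to kg / s^3 (e.g. W/m²).
The given unit 'J/m²' reduces to kg / s^2. Of the listed options, that is the dimensionality of surface tension.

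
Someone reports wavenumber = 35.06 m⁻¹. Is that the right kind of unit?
Yes

wavenumber has SI base units: 1 / m
m⁻¹ reduces to the same SI base units, so it is a valid unit for wavenumber.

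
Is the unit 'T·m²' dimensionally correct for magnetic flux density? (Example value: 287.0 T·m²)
No

magnetic flux density has SI base units: kg / (A * s^2)
T·m² does NOT reduce to kg / (A * s^2); a valid unit for magnetic flux density would be e.g. T.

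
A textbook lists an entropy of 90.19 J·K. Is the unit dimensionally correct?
No

entropy has SI base units: kg * m^2 / (s^2 * K)
J·K does NOT reduce to kg * m^2 / (s^2 * K); a valid unit for entropy would be e.g. J/K.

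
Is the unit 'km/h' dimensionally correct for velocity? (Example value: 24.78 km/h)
Yes

velocity has SI base units: m / s
km/h reduces to the same SI base units, so it is a valid unit for velocity.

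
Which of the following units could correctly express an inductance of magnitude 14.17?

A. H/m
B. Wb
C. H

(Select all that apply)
C

inductance has SI base units: kg * m^2 / (A^2 * s^2)

Checking each option against kg * m^2 / (A^2 * s^2):
  A. H/m: ✗ does not match
  B. Wb: ✗ does not match
  C. H: ✓ matches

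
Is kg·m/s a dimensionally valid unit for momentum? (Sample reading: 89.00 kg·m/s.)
Yes

momentum has SI base units: kg * m / s
kg·m/s reduces to the same SI base units, so it is a valid unit for momentum.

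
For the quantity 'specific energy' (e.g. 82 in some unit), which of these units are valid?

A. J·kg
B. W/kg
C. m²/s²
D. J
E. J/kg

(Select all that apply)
C, E

specific energy has SI base units: m^2 / s^2

Checking each option against m^2 / s^2:
  A. J·kg: ✗ does not match
  B. W/kg: ✗ does not match
  C. m²/s²: ✓ matches
  D. J: ✗ does not match
  E. J/kg: ✓ matches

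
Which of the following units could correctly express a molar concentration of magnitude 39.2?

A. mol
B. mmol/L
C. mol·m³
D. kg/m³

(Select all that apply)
B

molar concentration has SI base units: mol / m^3

Checking each option against mol / m^3:
  A. mol: ✗ does not match
  B. mmol/L: ✓ matches
  C. mol·m³: ✗ does not match
  D. kg/m³: ✗ does not match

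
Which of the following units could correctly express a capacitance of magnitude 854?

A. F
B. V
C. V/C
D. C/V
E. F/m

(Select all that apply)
A, D

capacitance has SI base units: A^2 * s^4 / (kg * m^2)

Checking each option against A^2 * s^4 / (kg * m^2):
  A. F: ✓ matches
  B. V: ✗ does not match
  C. V/C: ✗ does not match
  D. C/V: ✓ matches
  E. F/m: ✗ does not match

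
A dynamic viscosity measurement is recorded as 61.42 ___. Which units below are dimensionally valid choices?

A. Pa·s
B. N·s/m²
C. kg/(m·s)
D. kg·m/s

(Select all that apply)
A, B, C

dynamic viscosity has SI base units: kg / (m * s)

Checking each option against kg / (m * s):
  A. Pa·s: ✓ matches
  B. N·s/m²: ✓ matches
  C. kg/(m·s): ✓ matches
  D. kg·m/s: ✗ does not match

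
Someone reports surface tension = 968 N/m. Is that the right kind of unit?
Yes

surface tension has SI base units: kg / s^2
N/m reduces to the same SI base units, so it is a valid unit for surface tension.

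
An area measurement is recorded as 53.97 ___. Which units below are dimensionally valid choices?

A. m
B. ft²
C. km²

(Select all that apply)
B, C

area has SI base units: m^2

Checking each option against m^2:
  A. m: ✗ does not match
  B. ft²: ✓ matches
  C. km²: ✓ matches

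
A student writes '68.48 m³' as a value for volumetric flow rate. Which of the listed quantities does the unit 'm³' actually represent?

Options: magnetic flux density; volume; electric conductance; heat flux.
volume

volumetric flow rate should have units dimensionally equivalent to m^3 / s (e.g. m³/s).
The given unit 'm³' reduces to m^3. Of the listed options, that is the dimensionality of volume.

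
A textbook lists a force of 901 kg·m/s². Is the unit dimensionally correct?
Yes

force has SI base units: kg * m / s^2
kg·m/s² reduces to the same SI base units, so it is a valid unit for force.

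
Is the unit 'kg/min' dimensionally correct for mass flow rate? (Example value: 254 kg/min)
Yes

mass flow rate has SI base units: kg / s
kg/min reduces to the same SI base units, so it is a valid unit for mass flow rate.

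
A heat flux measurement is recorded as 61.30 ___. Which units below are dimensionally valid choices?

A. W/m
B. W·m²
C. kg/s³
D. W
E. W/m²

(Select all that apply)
C, E

heat flux has SI base units: kg / s^3

Checking each option against kg / s^3:
  A. W/m: ✗ does not match
  B. W·m²: ✗ does not match
  C. kg/s³: ✓ matches
  D. W: ✗ does not match
  E. W/m²: ✓ matches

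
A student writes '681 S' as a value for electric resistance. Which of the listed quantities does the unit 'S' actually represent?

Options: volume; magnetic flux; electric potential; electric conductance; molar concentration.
electric conductance

electric resistance should have units dimensionally equivalent to kg * m^2 / (A^2 * s^3) (e.g. Ω).
The given unit 'S' reduces to A^2 * s^3 / (kg * m^2). Of the listed options, that is the dimensionality of electric conductance.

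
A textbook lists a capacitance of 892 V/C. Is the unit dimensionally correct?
No

capacitance has SI base units: A^2 * s^4 / (kg * m^2)
V/C does NOT reduce to A^2 * s^4 / (kg * m^2); a valid unit for capacitance would be e.g. F.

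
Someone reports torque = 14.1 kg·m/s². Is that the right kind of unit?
No

torque has SI base units: kg * m^2 / s^2
kg·m/s² does NOT reduce to kg * m^2 / s^2; a valid unit for torque would be e.g. N·m.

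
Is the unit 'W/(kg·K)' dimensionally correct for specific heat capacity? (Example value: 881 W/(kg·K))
No

specific heat capacity has SI base units: m^2 / (s^2 * K)
W/(kg·K) does NOT reduce to m^2 / (s^2 * K); a valid unit for specific heat capacity would be e.g. J/(kg·K).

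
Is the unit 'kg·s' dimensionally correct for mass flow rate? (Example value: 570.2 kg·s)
No

mass flow rate has SI base units: kg / s
kg·s does NOT reduce to kg / s; a valid unit for mass flow rate would be e.g. kg/s.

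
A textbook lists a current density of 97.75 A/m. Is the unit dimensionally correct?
No

current density has SI base units: A / m^2
A/m does NOT reduce to A / m^2; a valid unit for current density would be e.g. A/m².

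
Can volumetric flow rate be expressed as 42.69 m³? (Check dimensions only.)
No

volumetric flow rate has SI base units: m^3 / s
m³ does NOT reduce to m^3 / s; a valid unit for volumetric flow rate would be e.g. m³/s.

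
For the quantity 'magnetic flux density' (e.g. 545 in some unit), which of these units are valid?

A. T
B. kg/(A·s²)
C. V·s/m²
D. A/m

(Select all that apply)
A, B, C

magnetic flux density has SI base units: kg / (A * s^2)

Checking each option against kg / (A * s^2):
  A. T: ✓ matches
  B. kg/(A·s²): ✓ matches
  C. V·s/m²: ✓ matches
  D. A/m: ✗ does not match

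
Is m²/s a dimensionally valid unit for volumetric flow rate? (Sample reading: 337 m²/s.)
No

volumetric flow rate has SI base units: m^3 / s
m²/s does NOT reduce to m^3 / s; a valid unit for volumetric flow rate would be e.g. m³/s.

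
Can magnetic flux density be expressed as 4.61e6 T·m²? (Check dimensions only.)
No

magnetic flux density has SI base units: kg / (A * s^2)
T·m² does NOT reduce to kg / (A * s^2); a valid unit for magnetic flux density would be e.g. T.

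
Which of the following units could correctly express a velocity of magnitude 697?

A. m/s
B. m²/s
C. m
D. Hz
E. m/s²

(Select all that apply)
A

velocity has SI base units: m / s

Checking each option against m / s:
  A. m/s: ✓ matches
  B. m²/s: ✗ does not match
  C. m: ✗ does not match
  D. Hz: ✗ does not match
  E. m/s²: ✗ does not match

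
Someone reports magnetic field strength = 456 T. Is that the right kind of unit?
No

magnetic field strength has SI base units: A / m
T does NOT reduce to A / m; a valid unit for magnetic field strength would be e.g. A/m.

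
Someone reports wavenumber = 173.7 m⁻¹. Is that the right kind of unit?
Yes

wavenumber has SI base units: 1 / m
m⁻¹ reduces to the same SI base units, so it is a valid unit for wavenumber.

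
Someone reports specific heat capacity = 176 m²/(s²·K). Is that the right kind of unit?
Yes

specific heat capacity has SI base units: m^2 / (s^2 * K)
m²/(s²·K) reduces to the same SI base units, so it is a valid unit for specific heat capacity.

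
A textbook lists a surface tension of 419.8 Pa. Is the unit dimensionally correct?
No

surface tension has SI base units: kg / s^2
Pa does NOT reduce to kg / s^2; a valid unit for surface tension would be e.g. N/m.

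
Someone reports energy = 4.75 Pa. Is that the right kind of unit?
No

energy has SI base units: kg * m^2 / s^2
Pa does NOT reduce to kg * m^2 / s^2; a valid unit for energy would be e.g. J.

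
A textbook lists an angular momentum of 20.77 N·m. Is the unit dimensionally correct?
No

angular momentum has SI base units: kg * m^2 / s
N·m does NOT reduce to kg * m^2 / s; a valid unit for angular momentum would be e.g. kg·m²/s.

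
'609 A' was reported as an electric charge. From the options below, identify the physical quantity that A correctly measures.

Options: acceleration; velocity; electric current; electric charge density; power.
electric current

electric charge should have units dimensionally equivalent to A * s (e.g. C).
The given unit 'A' reduces to A. Of the listed options, that is the dimensionality of electric current.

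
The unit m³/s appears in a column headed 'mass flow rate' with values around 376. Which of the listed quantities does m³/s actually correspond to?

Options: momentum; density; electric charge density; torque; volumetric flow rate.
volumetric flow rate

mass flow rate should have units dimensionally equivalent to kg / s (e.g. kg/s).
The given unit 'm³/s' reduces to m^3 / s. Of the listed options, that is the dimensionality of volumetric flow rate.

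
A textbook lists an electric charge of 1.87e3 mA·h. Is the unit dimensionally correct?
Yes

electric charge has SI base units: A * s
mA·h reduces to the same SI base units, so it is a valid unit for electric charge.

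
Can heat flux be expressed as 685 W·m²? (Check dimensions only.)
No

heat flux has SI base units: kg / s^3
W·m² does NOT reduce to kg / s^3; a valid unit for heat flux would be e.g. W/m².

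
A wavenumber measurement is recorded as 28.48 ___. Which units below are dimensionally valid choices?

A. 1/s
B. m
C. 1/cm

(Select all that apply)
C

wavenumber has SI base units: 1 / m

Checking each option against 1 / m:
  A. 1/s: ✗ does not match
  B. m: ✗ does not match
  C. 1/cm: ✓ matches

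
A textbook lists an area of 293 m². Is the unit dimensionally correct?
Yes

area has SI base units: m^2
m² reduces to the same SI base units, so it is a valid unit for area.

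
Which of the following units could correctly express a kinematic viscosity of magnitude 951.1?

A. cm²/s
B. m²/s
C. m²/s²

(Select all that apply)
A, B

kinematic viscosity has SI base units: m^2 / s

Checking each option against m^2 / s:
  A. cm²/s: ✓ matches
  B. m²/s: ✓ matches
  C. m²/s²: ✗ does not match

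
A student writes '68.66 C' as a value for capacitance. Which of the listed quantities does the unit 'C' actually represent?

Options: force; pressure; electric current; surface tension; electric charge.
electric charge

capacitance should have units dimensionally equivalent to A^2 * s^4 / (kg * m^2) (e.g. F).
The given unit 'C' reduces to A * s. Of the listed options, that is the dimensionality of electric charge.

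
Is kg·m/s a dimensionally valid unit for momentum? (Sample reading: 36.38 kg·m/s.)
Yes

momentum has SI base units: kg * m / s
kg·m/s reduces to the same SI base units, so it is a valid unit for momentum.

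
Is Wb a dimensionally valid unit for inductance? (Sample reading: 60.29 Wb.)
No

inductance has SI base units: kg * m^2 / (A^2 * s^2)
Wb does NOT reduce to kg * m^2 / (A^2 * s^2); a valid unit for inductance would be e.g. H.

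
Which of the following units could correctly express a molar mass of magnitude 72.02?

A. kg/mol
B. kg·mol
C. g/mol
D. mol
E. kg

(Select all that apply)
A, C

molar mass has SI base units: kg / mol

Checking each option against kg / mol:
  A. kg/mol: ✓ matches
  B. kg·mol: ✗ does not match
  C. g/mol: ✓ matches
  D. mol: ✗ does not match
  E. kg: ✗ does not match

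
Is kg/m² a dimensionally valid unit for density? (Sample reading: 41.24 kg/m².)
No

density has SI base units: kg / m^3
kg/m² does NOT reduce to kg / m^3; a valid unit for density would be e.g. kg/m³.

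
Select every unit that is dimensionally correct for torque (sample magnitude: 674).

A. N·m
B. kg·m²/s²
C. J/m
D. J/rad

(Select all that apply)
A, B, D

torque has SI base units: kg * m^2 / s^2

Checking each option against kg * m^2 / s^2:
  A. N·m: ✓ matches
  B. kg·m²/s²: ✓ matches
  C. J/m: ✗ does not match
  D. J/rad: ✓ matches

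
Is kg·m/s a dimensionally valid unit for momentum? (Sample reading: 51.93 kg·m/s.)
Yes

momentum has SI base units: kg * m / s
kg·m/s reduces to the same SI base units, so it is a valid unit for momentum.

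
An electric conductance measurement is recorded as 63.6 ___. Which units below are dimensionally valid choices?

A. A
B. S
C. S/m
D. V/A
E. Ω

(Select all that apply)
B

electric conductance has SI base units: A^2 * s^3 / (kg * m^2)

Checking each option against A^2 * s^3 / (kg * m^2):
  A. A: ✗ does not match
  B. S: ✓ matches
  C. S/m: ✗ does not match
  D. V/A: ✗ does not match
  E. Ω: ✗ does not match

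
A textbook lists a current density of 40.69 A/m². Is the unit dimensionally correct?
Yes

current density has SI base units: A / m^2
A/m² reduces to the same SI base units, so it is a valid unit for current density.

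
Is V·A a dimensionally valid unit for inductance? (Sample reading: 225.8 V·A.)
No

inductance has SI base units: kg * m^2 / (A^2 * s^2)
V·A does NOT reduce to kg * m^2 / (A^2 * s^2); a valid unit for inductance would be e.g. H.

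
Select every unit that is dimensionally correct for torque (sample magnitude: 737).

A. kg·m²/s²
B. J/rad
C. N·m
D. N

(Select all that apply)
A, B, C

torque has SI base units: kg * m^2 / s^2

Checking each option against kg * m^2 / s^2:
  A. kg·m²/s²: ✓ matches
  B. J/rad: ✓ matches
  C. N·m: ✓ matches
  D. N: ✗ does not match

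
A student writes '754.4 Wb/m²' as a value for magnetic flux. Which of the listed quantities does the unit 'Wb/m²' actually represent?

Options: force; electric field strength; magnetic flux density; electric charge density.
magnetic flux density

magnetic flux should have units dimensionally equivalent to kg * m^2 / (A * s^2) (e.g. Wb).
The given unit 'Wb/m²' reduces to kg / (A * s^2). Of the listed options, that is the dimensionality of magnetic flux density.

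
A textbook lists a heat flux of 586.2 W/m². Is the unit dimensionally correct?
Yes

heat flux has SI base units: kg / s^3
W/m² reduces to the same SI base units, so it is a valid unit for heat flux.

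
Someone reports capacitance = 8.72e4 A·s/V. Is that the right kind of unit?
Yes

capacitance has SI base units: A^2 * s^4 / (kg * m^2)
A·s/V reduces to the same SI base units, so it is a valid unit for capacitance.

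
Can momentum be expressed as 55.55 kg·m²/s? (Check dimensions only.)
No

momentum has SI base units: kg * m / s
kg·m²/s does NOT reduce to kg * m / s; a valid unit for momentum would be e.g. kg·m/s.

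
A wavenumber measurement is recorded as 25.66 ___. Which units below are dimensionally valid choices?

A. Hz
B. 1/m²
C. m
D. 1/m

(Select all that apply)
D

wavenumber has SI base units: 1 / m

Checking each option against 1 / m:
  A. Hz: ✗ does not match
  B. 1/m²: ✗ does not match
  C. m: ✗ does not match
  D. 1/m: ✓ matches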